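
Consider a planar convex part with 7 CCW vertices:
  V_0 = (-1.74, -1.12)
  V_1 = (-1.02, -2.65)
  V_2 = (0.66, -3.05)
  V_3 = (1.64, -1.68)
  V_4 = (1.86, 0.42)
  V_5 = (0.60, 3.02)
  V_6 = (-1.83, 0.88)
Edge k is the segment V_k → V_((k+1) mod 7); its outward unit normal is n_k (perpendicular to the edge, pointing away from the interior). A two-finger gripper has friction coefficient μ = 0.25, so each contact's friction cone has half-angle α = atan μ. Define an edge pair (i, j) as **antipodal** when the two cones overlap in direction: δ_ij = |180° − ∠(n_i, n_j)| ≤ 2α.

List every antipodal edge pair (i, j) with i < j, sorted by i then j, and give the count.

count = 4; pairs: (0,4), (2,5), (3,6), (4,6)

α = atan 0.25 = 14.04°;  2α = 28.07°
n_0 = (-0.9048, -0.4258)
n_1 = (-0.2316, -0.9728)
n_2 = (+0.8133, -0.5818)
n_3 = (+0.9946, -0.1042)
n_4 = (+0.8999, +0.4361)
n_5 = (-0.6609, +0.7505)
n_6 = (-0.9990, -0.0450)
  (0,1): δ = 128.59°  ·
  (0,2): δ = 60.78°  ·
  (0,3): δ = 31.18°  ·
  (0,4): δ = 0.65°  ✓
  (0,5): δ = 106.17°  ·
  (0,6): δ = 157.38°  ·
  (1,2): δ = 112.18°  ·
  (1,3): δ = 82.59°  ·
  (1,4): δ = 50.75°  ·
  (1,5): δ = 54.76°  ·
  (1,6): δ = 105.97°  ·
  (2,3): δ = 150.40°  ·
  (2,4): δ = 118.57°  ·
  (2,5): δ = 13.05°  ✓
  (2,6): δ = 38.15°  ·
  (3,4): δ = 148.16°  ·
  (3,5): δ = 42.65°  ·
  (3,6): δ = 8.56°  ✓
  (4,5): δ = 74.49°  ·
  (4,6): δ = 23.28°  ✓
  (5,6): δ = 128.79°  ·
antipodal pairs: 4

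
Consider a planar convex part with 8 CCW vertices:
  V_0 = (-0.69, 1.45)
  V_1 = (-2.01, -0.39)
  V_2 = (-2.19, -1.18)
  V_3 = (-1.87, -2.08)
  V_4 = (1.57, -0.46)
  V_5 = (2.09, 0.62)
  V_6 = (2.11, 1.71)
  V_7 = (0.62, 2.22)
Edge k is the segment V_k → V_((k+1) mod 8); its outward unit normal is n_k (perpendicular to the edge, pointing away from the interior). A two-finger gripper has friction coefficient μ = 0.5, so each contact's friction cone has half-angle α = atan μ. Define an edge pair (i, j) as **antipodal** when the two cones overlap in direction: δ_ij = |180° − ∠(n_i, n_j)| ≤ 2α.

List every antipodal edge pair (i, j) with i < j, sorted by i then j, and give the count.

α = atan 0.5 = 26.57°;  2α = 53.13°
n_0 = (-0.8125, +0.5829)
n_1 = (-0.9750, +0.2222)
n_2 = (-0.9422, -0.3350)
n_3 = (+0.4261, -0.9047)
n_4 = (+0.9010, -0.4338)
n_5 = (+0.9998, -0.0183)
n_6 = (+0.3238, +0.9461)
n_7 = (-0.5067, +0.8621)
  (0,1): δ = 157.18°  ·
  (0,2): δ = 124.77°  ·
  (0,3): δ = 29.13°  ✓
  (0,4): δ = 9.95°  ✓
  (0,5): δ = 34.60°  ✓
  (0,6): δ = 106.76°  ·
  (0,7): δ = 156.10°  ·
  (1,2): δ = 147.59°  ·
  (1,3): δ = 51.95°  ✓
  (1,4): δ = 12.87°  ✓
  (1,5): δ = 11.78°  ✓
  (1,6): δ = 83.94°  ·
  (1,7): δ = 133.28°  ·
  (2,3): δ = 84.36°  ·
  (2,4): δ = 45.28°  ✓
  (2,5): δ = 20.62°  ✓
  (2,6): δ = 51.53°  ✓
  (2,7): δ = 100.87°  ·
  (3,4): δ = 140.93°  ·
  (3,5): δ = 116.27°  ·
  (3,6): δ = 44.11°  ✓
  (3,7): δ = 5.23°  ✓
  (4,5): δ = 155.34°  ·
  (4,6): δ = 83.19°  ·
  (4,7): δ = 33.84°  ✓
  (5,6): δ = 107.84°  ·
  (5,7): δ = 58.50°  ·
  (6,7): δ = 130.66°  ·
antipodal pairs: 12

count = 12; pairs: (0,3), (0,4), (0,5), (1,3), (1,4), (1,5), (2,4), (2,5), (2,6), (3,6), (3,7), (4,7)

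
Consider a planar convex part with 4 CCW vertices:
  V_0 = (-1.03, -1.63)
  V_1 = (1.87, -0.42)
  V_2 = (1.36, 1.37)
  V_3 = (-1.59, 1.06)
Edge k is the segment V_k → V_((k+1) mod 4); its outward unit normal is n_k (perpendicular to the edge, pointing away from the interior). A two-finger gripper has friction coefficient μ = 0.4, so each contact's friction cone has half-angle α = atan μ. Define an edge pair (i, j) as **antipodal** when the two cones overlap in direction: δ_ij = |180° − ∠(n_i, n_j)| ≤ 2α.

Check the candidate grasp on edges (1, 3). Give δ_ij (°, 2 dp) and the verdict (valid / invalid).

α = atan 0.4 = 21.80°;  2α = 43.60°
edge 1: e_1 = (-0.51, +1.79);  n_1 = (+0.9617, +0.2740)
edge 3: e_3 = (+0.56, -2.69);  n_3 = (-0.9790, -0.2038)
∠(n_1, n_3) = 175.86°
δ = |180° − 175.86°| = 4.14°
4.14° ≤ 2α = 43.60°  →  valid

δ = 4.14°, valid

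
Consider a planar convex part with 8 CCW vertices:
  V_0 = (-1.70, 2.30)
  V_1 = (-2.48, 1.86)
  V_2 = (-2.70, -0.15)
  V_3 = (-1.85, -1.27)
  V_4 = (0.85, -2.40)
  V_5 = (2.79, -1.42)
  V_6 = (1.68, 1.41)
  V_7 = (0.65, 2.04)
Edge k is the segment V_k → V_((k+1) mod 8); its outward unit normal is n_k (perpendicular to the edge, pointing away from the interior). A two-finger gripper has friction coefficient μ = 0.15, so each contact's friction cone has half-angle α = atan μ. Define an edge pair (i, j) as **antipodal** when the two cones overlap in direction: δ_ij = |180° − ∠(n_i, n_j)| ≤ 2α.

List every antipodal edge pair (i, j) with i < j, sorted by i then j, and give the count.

count = 4; pairs: (0,4), (2,5), (3,6), (3,7)

α = atan 0.15 = 8.53°;  2α = 17.06°
n_0 = (-0.4913, +0.8710)
n_1 = (-0.9941, +0.1088)
n_2 = (-0.7966, -0.6045)
n_3 = (-0.3861, -0.9225)
n_4 = (+0.4509, -0.8926)
n_5 = (+0.9310, +0.3651)
n_6 = (+0.5218, +0.8531)
n_7 = (+0.1100, +0.9939)
  (0,1): δ = 125.67°  ·
  (0,2): δ = 82.23°  ·
  (0,3): δ = 52.14°  ·
  (0,4): δ = 2.63°  ✓
  (0,5): δ = 81.99°  ·
  (0,6): δ = 119.12°  ·
  (0,7): δ = 144.26°  ·
  (1,2): δ = 136.56°  ·
  (1,3): δ = 106.46°  ·
  (1,4): δ = 56.95°  ·
  (1,5): δ = 27.66°  ·
  (1,6): δ = 64.79°  ·
  (1,7): δ = 89.93°  ·
  (2,3): δ = 149.91°  ·
  (2,4): δ = 100.40°  ·
  (2,5): δ = 15.78°  ✓
  (2,6): δ = 21.35°  ·
  (2,7): δ = 46.49°  ·
  (3,4): δ = 130.49°  ·
  (3,5): δ = 45.87°  ·
  (3,6): δ = 8.74°  ✓
  (3,7): δ = 16.40°  ✓
  (4,5): δ = 95.38°  ·
  (4,6): δ = 58.25°  ·
  (4,7): δ = 33.11°  ·
  (5,6): δ = 142.87°  ·
  (5,7): δ = 117.73°  ·
  (6,7): δ = 154.86°  ·
antipodal pairs: 4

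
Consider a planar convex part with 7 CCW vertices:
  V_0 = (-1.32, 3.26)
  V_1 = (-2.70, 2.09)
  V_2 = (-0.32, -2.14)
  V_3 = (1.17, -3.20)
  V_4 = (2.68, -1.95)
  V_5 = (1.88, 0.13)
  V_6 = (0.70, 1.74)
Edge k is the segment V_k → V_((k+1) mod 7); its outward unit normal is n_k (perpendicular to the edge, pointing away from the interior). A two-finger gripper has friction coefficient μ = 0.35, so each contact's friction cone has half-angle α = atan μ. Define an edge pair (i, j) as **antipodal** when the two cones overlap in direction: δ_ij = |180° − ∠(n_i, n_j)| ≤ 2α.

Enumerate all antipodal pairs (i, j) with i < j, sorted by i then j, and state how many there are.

count = 7; pairs: (0,3), (1,4), (1,5), (1,6), (2,4), (2,5), (2,6)

α = atan 0.35 = 19.29°;  2α = 38.58°
n_0 = (-0.6467, +0.7628)
n_1 = (-0.8715, -0.4904)
n_2 = (-0.5797, -0.8148)
n_3 = (+0.6377, -0.7703)
n_4 = (+0.9333, +0.3590)
n_5 = (+0.8066, +0.5911)
n_6 = (+0.6013, +0.7990)
  (0,1): δ = 100.93°  ·
  (0,2): δ = 75.72°  ·
  (0,3): δ = 0.67°  ✓
  (0,4): δ = 70.75°  ·
  (0,5): δ = 85.95°  ·
  (0,6): δ = 102.75°  ·
  (1,2): δ = 154.79°  ·
  (1,3): δ = 79.75°  ·
  (1,4): δ = 8.33°  ✓
  (1,5): δ = 6.87°  ✓
  (1,6): δ = 23.68°  ✓
  (2,3): δ = 104.95°  ·
  (2,4): δ = 33.53°  ✓
  (2,5): δ = 18.33°  ✓
  (2,6): δ = 1.53°  ✓
  (3,4): δ = 108.58°  ·
  (3,5): δ = 93.38°  ·
  (3,6): δ = 76.58°  ·
  (4,5): δ = 164.80°  ·
  (4,6): δ = 148.00°  ·
  (5,6): δ = 163.20°  ·
antipodal pairs: 7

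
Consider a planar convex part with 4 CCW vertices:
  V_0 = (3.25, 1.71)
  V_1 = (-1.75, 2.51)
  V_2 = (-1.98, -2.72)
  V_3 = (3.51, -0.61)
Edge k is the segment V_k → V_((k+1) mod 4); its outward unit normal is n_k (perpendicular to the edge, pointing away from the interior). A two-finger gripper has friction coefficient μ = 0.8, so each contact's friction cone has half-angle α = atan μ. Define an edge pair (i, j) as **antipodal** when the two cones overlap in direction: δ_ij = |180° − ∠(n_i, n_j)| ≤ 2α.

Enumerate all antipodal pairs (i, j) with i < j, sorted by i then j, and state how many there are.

α = atan 0.8 = 38.66°;  2α = 77.32°
n_0 = (+0.1580, +0.9874)
n_1 = (-0.9990, +0.0439)
n_2 = (+0.3588, -0.9334)
n_3 = (+0.9938, +0.1114)
  (0,1): δ = 83.43°  ·
  (0,2): δ = 30.11°  ✓
  (0,3): δ = 105.48°  ·
  (1,2): δ = 66.46°  ✓
  (1,3): δ = 8.91°  ✓
  (2,3): δ = 104.63°  ·
antipodal pairs: 3

count = 3; pairs: (0,2), (1,2), (1,3)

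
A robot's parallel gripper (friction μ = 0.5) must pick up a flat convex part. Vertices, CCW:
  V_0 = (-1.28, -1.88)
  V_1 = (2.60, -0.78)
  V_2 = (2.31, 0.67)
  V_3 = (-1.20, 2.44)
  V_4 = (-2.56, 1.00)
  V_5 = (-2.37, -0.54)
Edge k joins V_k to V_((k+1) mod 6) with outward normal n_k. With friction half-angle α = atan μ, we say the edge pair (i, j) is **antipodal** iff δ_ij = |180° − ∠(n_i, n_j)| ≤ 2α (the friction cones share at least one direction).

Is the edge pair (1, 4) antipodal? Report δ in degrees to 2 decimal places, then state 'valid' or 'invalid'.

δ = 4.28°, valid

α = atan 0.5 = 26.57°;  2α = 53.13°
edge 1: e_1 = (-0.29, +1.45);  n_1 = (+0.9806, +0.1961)
edge 4: e_4 = (+0.19, -1.54);  n_4 = (-0.9925, -0.1224)
∠(n_1, n_4) = 175.72°
δ = |180° − 175.72°| = 4.28°
4.28° ≤ 2α = 53.13°  →  valid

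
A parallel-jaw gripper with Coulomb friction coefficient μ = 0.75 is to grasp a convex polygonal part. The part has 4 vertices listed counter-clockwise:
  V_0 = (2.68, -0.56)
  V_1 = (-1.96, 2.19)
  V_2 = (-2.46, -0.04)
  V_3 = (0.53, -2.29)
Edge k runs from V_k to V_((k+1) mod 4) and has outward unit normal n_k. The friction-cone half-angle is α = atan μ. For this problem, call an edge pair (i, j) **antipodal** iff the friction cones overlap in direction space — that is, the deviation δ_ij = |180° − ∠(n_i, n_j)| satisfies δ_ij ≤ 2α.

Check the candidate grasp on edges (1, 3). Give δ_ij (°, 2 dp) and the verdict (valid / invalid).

α = atan 0.75 = 36.87°;  2α = 73.74°
edge 1: e_1 = (-0.50, -2.23);  n_1 = (-0.9758, +0.2188)
edge 3: e_3 = (+2.15, +1.73);  n_3 = (+0.6269, -0.7791)
∠(n_1, n_3) = 141.46°
δ = |180° − 141.46°| = 38.54°
38.54° ≤ 2α = 73.74°  →  valid

δ = 38.54°, valid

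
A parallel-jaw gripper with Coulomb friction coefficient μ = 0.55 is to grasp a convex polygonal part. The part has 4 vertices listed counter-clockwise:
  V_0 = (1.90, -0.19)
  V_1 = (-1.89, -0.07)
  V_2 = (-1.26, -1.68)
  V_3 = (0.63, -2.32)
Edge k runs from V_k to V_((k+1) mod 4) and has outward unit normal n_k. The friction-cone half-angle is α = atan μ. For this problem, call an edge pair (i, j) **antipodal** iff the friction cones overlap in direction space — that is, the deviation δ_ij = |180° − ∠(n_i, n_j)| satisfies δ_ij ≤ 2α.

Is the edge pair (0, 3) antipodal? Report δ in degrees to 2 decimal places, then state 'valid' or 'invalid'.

δ = 61.01°, invalid

α = atan 0.55 = 28.81°;  2α = 57.62°
edge 0: e_0 = (-3.79, +0.12);  n_0 = (+0.0316, +0.9995)
edge 3: e_3 = (+1.27, +2.13);  n_3 = (+0.8589, -0.5121)
∠(n_0, n_3) = 118.99°
δ = |180° − 118.99°| = 61.01°
61.01° > 2α = 57.62°  →  invalid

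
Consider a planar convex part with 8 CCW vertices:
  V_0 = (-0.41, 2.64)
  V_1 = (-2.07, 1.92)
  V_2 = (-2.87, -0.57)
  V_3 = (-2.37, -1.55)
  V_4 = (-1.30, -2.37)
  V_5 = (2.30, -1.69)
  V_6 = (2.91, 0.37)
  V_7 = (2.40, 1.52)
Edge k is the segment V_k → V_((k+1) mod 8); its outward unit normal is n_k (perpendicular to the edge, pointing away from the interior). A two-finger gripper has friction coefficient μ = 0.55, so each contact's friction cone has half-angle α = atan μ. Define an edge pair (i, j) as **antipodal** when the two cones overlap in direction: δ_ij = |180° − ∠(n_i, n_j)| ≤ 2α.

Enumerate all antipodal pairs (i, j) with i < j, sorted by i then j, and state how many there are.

count = 10; pairs: (0,4), (0,5), (1,5), (1,6), (2,5), (2,6), (2,7), (3,6), (3,7), (4,7)

α = atan 0.55 = 28.81°;  2α = 57.62°
n_0 = (-0.3979, +0.9174)
n_1 = (-0.9521, +0.3059)
n_2 = (-0.8908, -0.4545)
n_3 = (-0.6083, -0.7937)
n_4 = (+0.1856, -0.9826)
n_5 = (+0.9588, -0.2839)
n_6 = (+0.9141, +0.4054)
n_7 = (+0.3703, +0.9289)
  (0,1): δ = 131.26°  ·
  (0,2): δ = 86.42°  ·
  (0,3): δ = 60.91°  ·
  (0,4): δ = 12.75°  ✓
  (0,5): δ = 50.06°  ✓
  (0,6): δ = 90.47°  ·
  (0,7): δ = 134.82°  ·
  (1,2): δ = 135.16°  ·
  (1,3): δ = 109.65°  ·
  (1,4): δ = 61.49°  ·
  (1,5): δ = 1.32°  ✓
  (1,6): δ = 41.73°  ✓
  (1,7): δ = 86.08°  ·
  (2,3): δ = 154.50°  ·
  (2,4): δ = 106.33°  ·
  (2,5): δ = 43.53°  ✓
  (2,6): δ = 3.11°  ✓
  (2,7): δ = 41.24°  ✓
  (3,4): δ = 131.84°  ·
  (3,5): δ = 69.03°  ·
  (3,6): δ = 28.62°  ✓
  (3,7): δ = 15.73°  ✓
  (4,5): δ = 117.19°  ·
  (4,6): δ = 76.78°  ·
  (4,7): δ = 32.43°  ✓
  (5,6): δ = 139.59°  ·
  (5,7): δ = 95.24°  ·
  (6,7): δ = 135.65°  ·
antipodal pairs: 10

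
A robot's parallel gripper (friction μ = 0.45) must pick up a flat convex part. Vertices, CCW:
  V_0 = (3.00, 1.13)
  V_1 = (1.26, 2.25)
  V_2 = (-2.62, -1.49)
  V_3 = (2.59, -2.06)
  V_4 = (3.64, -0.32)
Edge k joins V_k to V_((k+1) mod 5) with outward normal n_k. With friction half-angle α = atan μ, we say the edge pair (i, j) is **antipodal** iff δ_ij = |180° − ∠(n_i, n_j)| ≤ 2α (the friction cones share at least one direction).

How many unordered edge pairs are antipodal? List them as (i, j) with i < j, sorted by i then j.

α = atan 0.45 = 24.23°;  2α = 48.46°
n_0 = (+0.5412, +0.8409)
n_1 = (-0.6940, +0.7200)
n_2 = (-0.1088, -0.9941)
n_3 = (+0.8562, -0.5167)
n_4 = (+0.9148, +0.4038)
  (0,1): δ = 103.28°  ·
  (0,2): δ = 26.52°  ✓
  (0,3): δ = 91.66°  ·
  (0,4): δ = 146.58°  ·
  (1,2): δ = 50.19°  ·
  (1,3): δ = 14.94°  ✓
  (1,4): δ = 69.87°  ·
  (2,3): δ = 114.87°  ·
  (2,4): δ = 59.94°  ·
  (3,4): δ = 125.08°  ·
antipodal pairs: 2

count = 2; pairs: (0,2), (1,3)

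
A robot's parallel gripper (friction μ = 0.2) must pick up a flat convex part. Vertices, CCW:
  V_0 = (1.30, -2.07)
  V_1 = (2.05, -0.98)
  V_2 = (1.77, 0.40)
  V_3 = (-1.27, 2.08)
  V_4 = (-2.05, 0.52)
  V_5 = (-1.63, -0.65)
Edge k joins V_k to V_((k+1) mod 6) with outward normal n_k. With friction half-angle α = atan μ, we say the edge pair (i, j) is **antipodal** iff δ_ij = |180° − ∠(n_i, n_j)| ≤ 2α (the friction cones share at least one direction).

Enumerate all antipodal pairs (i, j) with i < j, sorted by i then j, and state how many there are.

α = atan 0.2 = 11.31°;  2α = 22.62°
n_0 = (+0.8238, -0.5668)
n_1 = (+0.9800, +0.1988)
n_2 = (+0.4837, +0.8752)
n_3 = (-0.8944, +0.4472)
n_4 = (-0.9412, -0.3379)
n_5 = (-0.4361, -0.8999)
  (0,1): δ = 134.00°  ·
  (0,2): δ = 84.40°  ·
  (0,3): δ = 7.97°  ✓
  (0,4): δ = 54.28°  ·
  (0,5): δ = 98.67°  ·
  (1,2): δ = 130.40°  ·
  (1,3): δ = 38.03°  ·
  (1,4): δ = 8.28°  ✓
  (1,5): δ = 52.67°  ·
  (2,3): δ = 87.64°  ·
  (2,4): δ = 41.33°  ·
  (2,5): δ = 3.07°  ✓
  (3,4): δ = 133.69°  ·
  (3,5): δ = 89.29°  ·
  (4,5): δ = 135.60°  ·
antipodal pairs: 3

count = 3; pairs: (0,3), (1,4), (2,5)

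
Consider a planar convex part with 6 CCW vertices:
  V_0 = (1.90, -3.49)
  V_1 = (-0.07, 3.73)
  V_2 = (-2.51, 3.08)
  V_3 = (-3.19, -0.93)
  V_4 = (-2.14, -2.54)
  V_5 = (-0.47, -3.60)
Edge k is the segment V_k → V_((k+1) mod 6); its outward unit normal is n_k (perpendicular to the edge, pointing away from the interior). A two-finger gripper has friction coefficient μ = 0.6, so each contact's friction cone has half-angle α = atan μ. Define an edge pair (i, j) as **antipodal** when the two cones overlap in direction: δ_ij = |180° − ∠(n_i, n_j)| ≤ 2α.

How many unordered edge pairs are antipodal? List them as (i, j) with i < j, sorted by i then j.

count = 5; pairs: (0,2), (0,3), (0,4), (1,4), (1,5)

α = atan 0.6 = 30.96°;  2α = 61.93°
n_0 = (+0.9647, +0.2632)
n_1 = (-0.2574, +0.9663)
n_2 = (-0.9859, +0.1672)
n_3 = (-0.8376, -0.5463)
n_4 = (-0.5359, -0.8443)
n_5 = (+0.0464, -0.9989)
  (0,1): δ = 90.35°  ·
  (0,2): δ = 24.89°  ✓
  (0,3): δ = 17.85°  ✓
  (0,4): δ = 42.33°  ✓
  (0,5): δ = 77.40°  ·
  (1,2): δ = 114.54°  ·
  (1,3): δ = 71.81°  ·
  (1,4): δ = 47.32°  ✓
  (1,5): δ = 12.26°  ✓
  (2,3): δ = 137.26°  ·
  (2,4): δ = 112.78°  ·
  (2,5): δ = 77.72°  ·
  (3,4): δ = 155.52°  ·
  (3,5): δ = 120.45°  ·
  (4,5): δ = 144.94°  ·
antipodal pairs: 5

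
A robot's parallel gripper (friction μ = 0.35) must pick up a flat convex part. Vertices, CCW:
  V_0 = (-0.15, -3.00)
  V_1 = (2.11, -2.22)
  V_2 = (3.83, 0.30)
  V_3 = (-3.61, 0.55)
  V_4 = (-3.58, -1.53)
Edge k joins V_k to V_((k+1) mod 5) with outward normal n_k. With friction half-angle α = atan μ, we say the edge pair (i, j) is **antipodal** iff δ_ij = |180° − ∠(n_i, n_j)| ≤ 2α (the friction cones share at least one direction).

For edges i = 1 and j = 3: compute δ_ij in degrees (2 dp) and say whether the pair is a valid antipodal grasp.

δ = 35.14°, valid

α = atan 0.35 = 19.29°;  2α = 38.58°
edge 1: e_1 = (+1.72, +2.52);  n_1 = (+0.8259, -0.5637)
edge 3: e_3 = (+0.03, -2.08);  n_3 = (-0.9999, -0.0144)
∠(n_1, n_3) = 144.86°
δ = |180° − 144.86°| = 35.14°
35.14° ≤ 2α = 38.58°  →  valid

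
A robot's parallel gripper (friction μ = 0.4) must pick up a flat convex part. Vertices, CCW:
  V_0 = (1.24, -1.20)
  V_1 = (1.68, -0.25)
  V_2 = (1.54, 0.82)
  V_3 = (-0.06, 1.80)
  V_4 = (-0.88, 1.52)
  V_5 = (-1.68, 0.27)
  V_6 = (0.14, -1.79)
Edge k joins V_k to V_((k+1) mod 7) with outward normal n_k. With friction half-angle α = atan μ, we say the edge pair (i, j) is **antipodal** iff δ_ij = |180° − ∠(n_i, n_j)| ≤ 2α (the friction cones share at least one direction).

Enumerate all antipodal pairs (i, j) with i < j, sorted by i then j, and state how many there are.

count = 6; pairs: (0,4), (1,4), (1,5), (2,5), (3,6), (4,6)

α = atan 0.4 = 21.80°;  2α = 43.60°
n_0 = (+0.9074, -0.4203)
n_1 = (+0.9915, +0.1297)
n_2 = (+0.5223, +0.8528)
n_3 = (-0.3231, +0.9463)
n_4 = (-0.8423, +0.5391)
n_5 = (-0.7494, -0.6621)
n_6 = (+0.4727, -0.8812)
  (0,1): δ = 147.69°  ·
  (0,2): δ = 96.64°  ·
  (0,3): δ = 46.30°  ·
  (0,4): δ = 7.77°  ✓
  (0,5): δ = 66.31°  ·
  (0,6): δ = 143.06°  ·
  (1,2): δ = 128.94°  ·
  (1,3): δ = 78.60°  ·
  (1,4): δ = 40.07°  ✓
  (1,5): δ = 34.01°  ✓
  (1,6): δ = 110.75°  ·
  (2,3): δ = 129.66°  ·
  (2,4): δ = 91.13°  ·
  (2,5): δ = 17.05°  ✓
  (2,6): δ = 59.69°  ·
  (3,4): δ = 141.47°  ·
  (3,5): δ = 67.39°  ·
  (3,6): δ = 9.35°  ✓
  (4,5): δ = 105.92°  ·
  (4,6): δ = 29.17°  ✓
  (5,6): δ = 103.25°  ·
antipodal pairs: 6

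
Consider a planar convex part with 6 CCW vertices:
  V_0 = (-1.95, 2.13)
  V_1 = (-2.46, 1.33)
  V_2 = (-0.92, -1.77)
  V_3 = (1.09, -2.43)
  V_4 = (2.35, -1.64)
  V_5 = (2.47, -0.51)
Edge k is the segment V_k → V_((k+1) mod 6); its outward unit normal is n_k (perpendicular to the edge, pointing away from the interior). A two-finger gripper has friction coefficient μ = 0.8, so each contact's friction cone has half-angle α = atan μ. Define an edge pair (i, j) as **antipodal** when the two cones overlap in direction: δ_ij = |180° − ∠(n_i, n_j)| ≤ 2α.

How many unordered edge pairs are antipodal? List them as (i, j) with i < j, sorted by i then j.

count = 7; pairs: (0,2), (0,3), (0,4), (1,4), (1,5), (2,5), (3,5)

α = atan 0.8 = 38.66°;  2α = 77.32°
n_0 = (-0.8432, +0.5376)
n_1 = (-0.8956, -0.4449)
n_2 = (-0.3120, -0.9501)
n_3 = (+0.5312, -0.8472)
n_4 = (+0.9944, -0.1056)
n_5 = (+0.5128, +0.8585)
  (0,1): δ = 121.07°  ·
  (0,2): δ = 75.66°  ✓
  (0,3): δ = 25.40°  ✓
  (0,4): δ = 26.46°  ✓
  (0,5): δ = 91.67°  ·
  (1,2): δ = 134.60°  ·
  (1,3): δ = 84.33°  ·
  (1,4): δ = 32.48°  ✓
  (1,5): δ = 32.73°  ✓
  (2,3): δ = 129.73°  ·
  (2,4): δ = 77.88°  ·
  (2,5): δ = 12.67°  ✓
  (3,4): δ = 128.15°  ·
  (3,5): δ = 62.94°  ✓
  (4,5): δ = 114.79°  ·
antipodal pairs: 7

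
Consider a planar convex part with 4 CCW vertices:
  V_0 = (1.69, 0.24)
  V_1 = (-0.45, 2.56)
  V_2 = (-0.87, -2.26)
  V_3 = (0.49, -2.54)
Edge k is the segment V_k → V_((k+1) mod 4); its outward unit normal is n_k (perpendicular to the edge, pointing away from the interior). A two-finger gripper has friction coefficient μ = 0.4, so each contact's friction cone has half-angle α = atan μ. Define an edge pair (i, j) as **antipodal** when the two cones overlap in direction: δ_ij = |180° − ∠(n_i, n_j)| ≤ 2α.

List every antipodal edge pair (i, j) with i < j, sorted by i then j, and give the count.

count = 2; pairs: (0,2), (1,3)

α = atan 0.4 = 21.80°;  2α = 43.60°
n_0 = (+0.7350, +0.6780)
n_1 = (-0.9962, +0.0868)
n_2 = (-0.2017, -0.9795)
n_3 = (+0.9181, -0.3963)
  (0,1): δ = 47.67°  ·
  (0,2): δ = 35.68°  ✓
  (0,3): δ = 113.96°  ·
  (1,2): δ = 96.65°  ·
  (1,3): δ = 18.37°  ✓
  (2,3): δ = 101.71°  ·
antipodal pairs: 2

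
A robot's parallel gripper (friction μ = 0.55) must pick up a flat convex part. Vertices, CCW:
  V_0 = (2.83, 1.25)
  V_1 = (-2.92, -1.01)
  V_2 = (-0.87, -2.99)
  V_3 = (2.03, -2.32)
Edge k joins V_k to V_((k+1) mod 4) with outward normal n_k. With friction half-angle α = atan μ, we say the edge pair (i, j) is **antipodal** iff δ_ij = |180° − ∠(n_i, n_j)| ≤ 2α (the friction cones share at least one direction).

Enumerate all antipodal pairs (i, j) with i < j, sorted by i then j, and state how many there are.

α = atan 0.55 = 28.81°;  2α = 57.62°
n_0 = (-0.3658, +0.9307)
n_1 = (-0.6947, -0.7193)
n_2 = (+0.2251, -0.9743)
n_3 = (+0.9758, -0.2187)
  (0,1): δ = 65.46°  ·
  (0,2): δ = 8.45°  ✓
  (0,3): δ = 55.91°  ✓
  (1,2): δ = 122.99°  ·
  (1,3): δ = 58.63°  ·
  (2,3): δ = 115.64°  ·
antipodal pairs: 2

count = 2; pairs: (0,2), (0,3)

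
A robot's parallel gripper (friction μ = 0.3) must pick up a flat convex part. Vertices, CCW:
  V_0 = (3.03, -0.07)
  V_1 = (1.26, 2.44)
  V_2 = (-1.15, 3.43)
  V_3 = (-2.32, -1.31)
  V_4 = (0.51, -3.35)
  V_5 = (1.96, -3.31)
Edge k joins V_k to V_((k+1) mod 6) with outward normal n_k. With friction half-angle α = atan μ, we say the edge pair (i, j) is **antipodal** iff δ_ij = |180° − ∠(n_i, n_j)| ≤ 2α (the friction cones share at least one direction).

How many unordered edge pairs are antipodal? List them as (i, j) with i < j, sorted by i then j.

count = 4; pairs: (0,3), (1,3), (1,4), (2,5)

α = atan 0.3 = 16.70°;  2α = 33.40°
n_0 = (+0.8172, +0.5763)
n_1 = (+0.3800, +0.9250)
n_2 = (-0.9709, +0.2396)
n_3 = (-0.5848, -0.8112)
n_4 = (+0.0276, -0.9996)
n_5 = (+0.9496, -0.3136)
  (0,1): δ = 147.52°  ·
  (0,2): δ = 49.06°  ·
  (0,3): δ = 19.02°  ✓
  (0,4): δ = 56.39°  ·
  (0,5): δ = 126.53°  ·
  (1,2): δ = 81.53°  ·
  (1,3): δ = 13.45°  ✓
  (1,4): δ = 23.91°  ✓
  (1,5): δ = 94.06°  ·
  (2,3): δ = 111.92°  ·
  (2,4): δ = 74.55°  ·
  (2,5): δ = 4.41°  ✓
  (3,4): δ = 142.63°  ·
  (3,5): δ = 72.49°  ·
  (4,5): δ = 109.86°  ·
antipodal pairs: 4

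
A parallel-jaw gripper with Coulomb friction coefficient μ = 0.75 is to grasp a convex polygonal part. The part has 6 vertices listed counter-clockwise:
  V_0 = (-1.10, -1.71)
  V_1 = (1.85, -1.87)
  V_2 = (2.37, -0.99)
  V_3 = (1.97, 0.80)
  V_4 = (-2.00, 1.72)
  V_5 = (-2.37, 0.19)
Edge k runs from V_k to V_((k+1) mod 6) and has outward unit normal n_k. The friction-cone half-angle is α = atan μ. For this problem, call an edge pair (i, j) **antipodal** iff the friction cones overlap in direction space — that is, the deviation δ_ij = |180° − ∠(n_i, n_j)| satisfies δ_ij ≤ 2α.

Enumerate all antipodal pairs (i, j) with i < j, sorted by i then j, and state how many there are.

count = 7; pairs: (0,3), (1,3), (1,4), (1,5), (2,4), (2,5), (3,5)

α = atan 0.75 = 36.87°;  2α = 73.74°
n_0 = (-0.0542, -0.9985)
n_1 = (+0.8609, -0.5087)
n_2 = (+0.9759, +0.2181)
n_3 = (+0.2258, +0.9742)
n_4 = (-0.9720, +0.2351)
n_5 = (-0.8314, -0.5557)
  (0,1): δ = 117.47°  ·
  (0,2): δ = 74.30°  ·
  (0,3): δ = 9.94°  ✓
  (0,4): δ = 79.51°  ·
  (0,5): δ = 126.86°  ·
  (1,2): δ = 136.82°  ·
  (1,3): δ = 72.47°  ✓
  (1,4): δ = 16.98°  ✓
  (1,5): δ = 64.34°  ✓
  (2,3): δ = 115.64°  ·
  (2,4): δ = 26.19°  ✓
  (2,5): δ = 21.16°  ✓
  (3,4): δ = 90.55°  ·
  (3,5): δ = 43.19°  ✓
  (4,5): δ = 132.65°  ·
antipodal pairs: 7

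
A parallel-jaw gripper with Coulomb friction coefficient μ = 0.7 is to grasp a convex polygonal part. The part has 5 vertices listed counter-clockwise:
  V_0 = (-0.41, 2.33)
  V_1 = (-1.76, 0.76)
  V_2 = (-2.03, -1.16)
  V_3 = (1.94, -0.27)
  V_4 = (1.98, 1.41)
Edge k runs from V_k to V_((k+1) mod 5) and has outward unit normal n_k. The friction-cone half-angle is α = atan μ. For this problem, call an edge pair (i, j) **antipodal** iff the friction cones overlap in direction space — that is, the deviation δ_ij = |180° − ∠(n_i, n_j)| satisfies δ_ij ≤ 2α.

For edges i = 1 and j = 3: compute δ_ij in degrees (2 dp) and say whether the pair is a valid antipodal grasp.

α = atan 0.7 = 34.99°;  2α = 69.98°
edge 1: e_1 = (-0.27, -1.92);  n_1 = (-0.9903, +0.1393)
edge 3: e_3 = (+0.04, +1.68);  n_3 = (+0.9997, -0.0238)
∠(n_1, n_3) = 173.36°
δ = |180° − 173.36°| = 6.64°
6.64° ≤ 2α = 69.98°  →  valid

δ = 6.64°, valid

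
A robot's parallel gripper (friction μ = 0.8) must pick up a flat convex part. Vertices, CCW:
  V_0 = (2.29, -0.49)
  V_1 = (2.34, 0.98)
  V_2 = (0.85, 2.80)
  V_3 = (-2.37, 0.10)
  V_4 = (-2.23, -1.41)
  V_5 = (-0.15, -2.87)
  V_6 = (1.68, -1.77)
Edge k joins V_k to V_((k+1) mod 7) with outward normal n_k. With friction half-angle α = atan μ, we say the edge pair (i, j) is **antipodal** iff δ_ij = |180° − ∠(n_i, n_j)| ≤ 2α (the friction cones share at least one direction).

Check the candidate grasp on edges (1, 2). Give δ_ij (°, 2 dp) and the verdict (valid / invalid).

δ = 89.33°, invalid

α = atan 0.8 = 38.66°;  2α = 77.32°
edge 1: e_1 = (-1.49, +1.82);  n_1 = (+0.7738, +0.6335)
edge 2: e_2 = (-3.22, -2.70);  n_2 = (-0.6425, +0.7663)
∠(n_1, n_2) = 90.67°
δ = |180° − 90.67°| = 89.33°
89.33° > 2α = 77.32°  →  invalid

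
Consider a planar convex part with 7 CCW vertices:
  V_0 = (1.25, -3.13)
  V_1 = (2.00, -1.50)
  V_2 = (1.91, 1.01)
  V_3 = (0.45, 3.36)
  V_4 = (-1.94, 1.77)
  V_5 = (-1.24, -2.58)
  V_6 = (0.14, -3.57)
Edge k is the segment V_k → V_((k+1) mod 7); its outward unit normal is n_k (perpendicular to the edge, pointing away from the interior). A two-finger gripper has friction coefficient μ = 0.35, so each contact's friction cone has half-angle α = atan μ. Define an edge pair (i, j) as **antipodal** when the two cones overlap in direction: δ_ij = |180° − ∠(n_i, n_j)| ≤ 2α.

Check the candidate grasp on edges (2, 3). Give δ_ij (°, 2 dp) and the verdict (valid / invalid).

δ = 88.22°, invalid

α = atan 0.35 = 19.29°;  2α = 38.58°
edge 2: e_2 = (-1.46, +2.35);  n_2 = (+0.8494, +0.5277)
edge 3: e_3 = (-2.39, -1.59);  n_3 = (-0.5539, +0.8326)
∠(n_2, n_3) = 91.78°
δ = |180° − 91.78°| = 88.22°
88.22° > 2α = 38.58°  →  invalid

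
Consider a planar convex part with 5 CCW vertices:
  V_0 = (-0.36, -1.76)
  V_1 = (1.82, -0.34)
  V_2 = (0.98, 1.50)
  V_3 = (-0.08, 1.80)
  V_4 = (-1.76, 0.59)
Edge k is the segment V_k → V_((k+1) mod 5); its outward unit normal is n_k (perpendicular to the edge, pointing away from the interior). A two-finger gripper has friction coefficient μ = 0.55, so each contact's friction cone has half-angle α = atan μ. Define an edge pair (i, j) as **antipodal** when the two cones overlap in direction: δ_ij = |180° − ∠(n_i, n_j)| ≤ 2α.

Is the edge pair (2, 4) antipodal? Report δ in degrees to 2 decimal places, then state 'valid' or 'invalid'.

α = atan 0.55 = 28.81°;  2α = 57.62°
edge 2: e_2 = (-1.06, +0.30);  n_2 = (+0.2723, +0.9622)
edge 4: e_4 = (+1.40, -2.35);  n_4 = (-0.8591, -0.5118)
∠(n_2, n_4) = 136.59°
δ = |180° − 136.59°| = 43.41°
43.41° ≤ 2α = 57.62°  →  valid

δ = 43.41°, valid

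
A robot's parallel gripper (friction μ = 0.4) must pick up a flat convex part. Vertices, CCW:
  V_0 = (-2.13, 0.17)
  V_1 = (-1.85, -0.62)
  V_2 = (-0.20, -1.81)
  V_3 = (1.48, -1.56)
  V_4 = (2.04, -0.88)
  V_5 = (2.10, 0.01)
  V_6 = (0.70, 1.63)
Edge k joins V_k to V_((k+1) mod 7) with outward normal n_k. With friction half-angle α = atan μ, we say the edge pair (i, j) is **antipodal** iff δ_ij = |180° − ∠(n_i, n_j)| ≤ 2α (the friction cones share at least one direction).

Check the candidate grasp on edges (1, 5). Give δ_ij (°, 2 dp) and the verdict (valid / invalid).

α = atan 0.4 = 21.80°;  2α = 43.60°
edge 1: e_1 = (+1.65, -1.19);  n_1 = (-0.5850, -0.8111)
edge 5: e_5 = (-1.40, +1.62);  n_5 = (+0.7566, +0.6539)
∠(n_1, n_5) = 166.63°
δ = |180° − 166.63°| = 13.37°
13.37° ≤ 2α = 43.60°  →  valid

δ = 13.37°, valid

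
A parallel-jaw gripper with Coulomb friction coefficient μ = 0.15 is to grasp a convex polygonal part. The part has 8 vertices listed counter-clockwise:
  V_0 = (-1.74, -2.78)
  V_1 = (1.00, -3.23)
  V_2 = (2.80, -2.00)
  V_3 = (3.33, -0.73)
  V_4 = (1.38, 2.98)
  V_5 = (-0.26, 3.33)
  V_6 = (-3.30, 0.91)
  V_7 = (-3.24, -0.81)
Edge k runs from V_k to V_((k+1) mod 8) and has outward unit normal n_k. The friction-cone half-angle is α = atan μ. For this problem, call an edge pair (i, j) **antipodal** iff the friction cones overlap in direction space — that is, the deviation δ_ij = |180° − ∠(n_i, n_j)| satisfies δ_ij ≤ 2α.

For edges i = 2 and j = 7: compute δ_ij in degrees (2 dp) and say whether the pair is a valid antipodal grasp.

α = atan 0.15 = 8.53°;  2α = 17.06°
edge 2: e_2 = (+0.53, +1.27);  n_2 = (+0.9229, -0.3851)
edge 7: e_7 = (+1.50, -1.97);  n_7 = (-0.7956, -0.6058)
∠(n_2, n_7) = 120.06°
δ = |180° − 120.06°| = 59.94°
59.94° > 2α = 17.06°  →  invalid

δ = 59.94°, invalid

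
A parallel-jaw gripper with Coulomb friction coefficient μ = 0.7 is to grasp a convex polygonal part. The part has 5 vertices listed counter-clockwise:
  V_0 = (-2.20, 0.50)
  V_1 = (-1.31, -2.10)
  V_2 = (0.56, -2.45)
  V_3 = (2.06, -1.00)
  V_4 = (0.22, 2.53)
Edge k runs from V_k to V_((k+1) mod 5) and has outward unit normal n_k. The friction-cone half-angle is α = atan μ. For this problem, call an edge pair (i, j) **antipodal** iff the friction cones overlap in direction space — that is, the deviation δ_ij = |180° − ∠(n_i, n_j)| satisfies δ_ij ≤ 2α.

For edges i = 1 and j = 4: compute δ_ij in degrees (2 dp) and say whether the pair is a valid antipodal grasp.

α = atan 0.7 = 34.99°;  2α = 69.98°
edge 1: e_1 = (+1.87, -0.35);  n_1 = (-0.1840, -0.9829)
edge 4: e_4 = (-2.42, -2.03);  n_4 = (-0.6427, +0.7661)
∠(n_1, n_4) = 129.41°
δ = |180° − 129.41°| = 50.59°
50.59° ≤ 2α = 69.98°  →  valid

δ = 50.59°, valid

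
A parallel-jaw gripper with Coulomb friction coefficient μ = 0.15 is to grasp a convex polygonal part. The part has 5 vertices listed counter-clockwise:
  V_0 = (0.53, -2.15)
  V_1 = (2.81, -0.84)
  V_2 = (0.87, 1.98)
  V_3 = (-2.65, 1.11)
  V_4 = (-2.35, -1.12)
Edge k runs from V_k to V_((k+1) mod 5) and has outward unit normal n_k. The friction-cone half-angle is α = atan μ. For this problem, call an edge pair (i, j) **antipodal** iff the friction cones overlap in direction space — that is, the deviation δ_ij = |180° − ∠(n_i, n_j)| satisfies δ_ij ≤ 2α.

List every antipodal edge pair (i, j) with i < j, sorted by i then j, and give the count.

α = atan 0.15 = 8.53°;  2α = 17.06°
n_0 = (+0.4982, -0.8671)
n_1 = (+0.8239, +0.5668)
n_2 = (-0.2399, +0.9708)
n_3 = (-0.9911, -0.1333)
n_4 = (-0.3368, -0.9416)
  (0,1): δ = 85.35°  ·
  (0,2): δ = 16.00°  ✓
  (0,3): δ = 67.78°  ·
  (0,4): δ = 130.44°  ·
  (1,2): δ = 110.64°  ·
  (1,3): δ = 26.86°  ·
  (1,4): δ = 35.80°  ·
  (2,3): δ = 96.22°  ·
  (2,4): δ = 33.56°  ·
  (3,4): δ = 117.34°  ·
antipodal pairs: 1

count = 1; pairs: (0,2)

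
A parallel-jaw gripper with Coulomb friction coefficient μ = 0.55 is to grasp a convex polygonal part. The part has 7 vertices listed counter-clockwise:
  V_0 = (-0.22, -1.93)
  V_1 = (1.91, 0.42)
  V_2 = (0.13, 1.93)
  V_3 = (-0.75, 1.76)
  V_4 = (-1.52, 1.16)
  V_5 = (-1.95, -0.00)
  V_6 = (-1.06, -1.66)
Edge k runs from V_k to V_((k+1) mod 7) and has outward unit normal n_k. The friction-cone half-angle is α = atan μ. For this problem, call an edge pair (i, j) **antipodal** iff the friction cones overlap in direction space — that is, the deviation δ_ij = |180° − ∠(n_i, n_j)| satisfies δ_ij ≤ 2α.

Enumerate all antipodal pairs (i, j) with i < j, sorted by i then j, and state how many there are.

α = atan 0.55 = 28.81°;  2α = 57.62°
n_0 = (+0.7409, -0.6716)
n_1 = (+0.6469, +0.7626)
n_2 = (-0.1897, +0.9818)
n_3 = (-0.6146, +0.7888)
n_4 = (-0.9377, +0.3476)
n_5 = (-0.8813, -0.4725)
n_6 = (-0.3060, -0.9520)
  (0,1): δ = 88.12°  ·
  (0,2): δ = 36.88°  ✓
  (0,3): δ = 9.88°  ✓
  (0,4): δ = 21.85°  ✓
  (0,5): δ = 70.39°  ·
  (0,6): δ = 114.37°  ·
  (1,2): δ = 128.76°  ·
  (1,3): δ = 101.77°  ·
  (1,4): δ = 70.03°  ·
  (1,5): δ = 21.49°  ✓
  (1,6): δ = 22.49°  ✓
  (2,3): δ = 153.01°  ·
  (2,4): δ = 121.27°  ·
  (2,5): δ = 72.74°  ·
  (2,6): δ = 28.75°  ✓
  (3,4): δ = 148.27°  ·
  (3,5): δ = 99.73°  ·
  (3,6): δ = 55.75°  ✓
  (4,5): δ = 131.46°  ·
  (4,6): δ = 87.48°  ·
  (5,6): δ = 136.02°  ·
antipodal pairs: 7

count = 7; pairs: (0,2), (0,3), (0,4), (1,5), (1,6), (2,6), (3,6)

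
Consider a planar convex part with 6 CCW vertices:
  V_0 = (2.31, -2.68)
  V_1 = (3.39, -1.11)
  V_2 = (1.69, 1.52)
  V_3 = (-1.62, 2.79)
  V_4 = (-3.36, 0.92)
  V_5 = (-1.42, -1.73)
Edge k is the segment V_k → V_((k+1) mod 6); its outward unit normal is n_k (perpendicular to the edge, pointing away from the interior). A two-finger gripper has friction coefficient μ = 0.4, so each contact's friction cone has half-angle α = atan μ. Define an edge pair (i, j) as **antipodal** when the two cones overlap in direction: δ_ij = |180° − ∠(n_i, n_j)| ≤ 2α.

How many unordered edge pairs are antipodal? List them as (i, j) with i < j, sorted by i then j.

count = 5; pairs: (0,3), (1,4), (1,5), (2,4), (2,5)

α = atan 0.4 = 21.80°;  2α = 43.60°
n_0 = (+0.8239, -0.5668)
n_1 = (+0.8398, +0.5429)
n_2 = (+0.3582, +0.9336)
n_3 = (-0.7321, +0.6812)
n_4 = (-0.8069, -0.5907)
n_5 = (-0.2468, -0.9691)
  (0,1): δ = 112.60°  ·
  (0,2): δ = 76.47°  ·
  (0,3): δ = 8.41°  ✓
  (0,4): δ = 70.73°  ·
  (0,5): δ = 110.24°  ·
  (1,2): δ = 143.87°  ·
  (1,3): δ = 75.82°  ·
  (1,4): δ = 3.33°  ✓
  (1,5): δ = 42.83°  ✓
  (2,3): δ = 111.95°  ·
  (2,4): δ = 32.80°  ✓
  (2,5): δ = 6.70°  ✓
  (3,4): δ = 100.86°  ·
  (3,5): δ = 61.35°  ·
  (4,5): δ = 140.50°  ·
antipodal pairs: 5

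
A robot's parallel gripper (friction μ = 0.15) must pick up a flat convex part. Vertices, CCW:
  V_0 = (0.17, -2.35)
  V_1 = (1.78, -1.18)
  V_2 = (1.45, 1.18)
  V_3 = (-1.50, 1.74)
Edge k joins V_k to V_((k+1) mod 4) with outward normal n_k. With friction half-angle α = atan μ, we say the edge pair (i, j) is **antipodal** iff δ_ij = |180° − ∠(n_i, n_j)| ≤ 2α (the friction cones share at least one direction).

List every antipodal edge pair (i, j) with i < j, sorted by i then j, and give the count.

α = atan 0.15 = 8.53°;  2α = 17.06°
n_0 = (+0.5879, -0.8090)
n_1 = (+0.9904, +0.1385)
n_2 = (+0.1865, +0.9825)
n_3 = (-0.9258, -0.3780)
  (0,1): δ = 118.05°  ·
  (0,2): δ = 46.75°  ·
  (0,3): δ = 76.20°  ·
  (1,2): δ = 108.71°  ·
  (1,3): δ = 14.25°  ✓
  (2,3): δ = 57.04°  ·
antipodal pairs: 1

count = 1; pairs: (1,3)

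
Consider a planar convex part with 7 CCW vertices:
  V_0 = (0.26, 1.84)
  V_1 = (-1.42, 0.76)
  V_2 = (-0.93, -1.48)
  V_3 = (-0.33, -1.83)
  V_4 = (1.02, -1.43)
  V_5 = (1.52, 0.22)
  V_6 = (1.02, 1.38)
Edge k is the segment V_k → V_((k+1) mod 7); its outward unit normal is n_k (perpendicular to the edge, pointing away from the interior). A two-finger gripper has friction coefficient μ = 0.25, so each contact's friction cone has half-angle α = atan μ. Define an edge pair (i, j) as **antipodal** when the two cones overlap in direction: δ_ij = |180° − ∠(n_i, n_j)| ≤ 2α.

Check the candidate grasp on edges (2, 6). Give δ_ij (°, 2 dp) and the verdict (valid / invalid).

α = atan 0.25 = 14.04°;  2α = 28.07°
edge 2: e_2 = (+0.60, -0.35);  n_2 = (-0.5039, -0.8638)
edge 6: e_6 = (-0.76, +0.46);  n_6 = (+0.5178, +0.8555)
∠(n_2, n_6) = 179.07°
δ = |180° − 179.07°| = 0.93°
0.93° ≤ 2α = 28.07°  →  valid

δ = 0.93°, valid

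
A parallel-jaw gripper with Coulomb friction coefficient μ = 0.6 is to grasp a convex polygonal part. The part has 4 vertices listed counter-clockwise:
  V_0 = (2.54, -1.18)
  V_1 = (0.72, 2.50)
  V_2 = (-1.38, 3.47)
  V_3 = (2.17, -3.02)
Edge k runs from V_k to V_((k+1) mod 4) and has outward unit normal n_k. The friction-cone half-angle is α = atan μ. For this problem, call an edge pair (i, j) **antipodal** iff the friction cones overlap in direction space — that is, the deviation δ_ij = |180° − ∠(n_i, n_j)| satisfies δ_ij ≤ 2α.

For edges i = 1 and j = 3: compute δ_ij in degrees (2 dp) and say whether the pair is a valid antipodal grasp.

δ = 103.42°, invalid

α = atan 0.6 = 30.96°;  2α = 61.93°
edge 1: e_1 = (-2.10, +0.97);  n_1 = (+0.4193, +0.9078)
edge 3: e_3 = (+0.37, +1.84);  n_3 = (+0.9804, -0.1971)
∠(n_1, n_3) = 76.58°
δ = |180° − 76.58°| = 103.42°
103.42° > 2α = 61.93°  →  invalid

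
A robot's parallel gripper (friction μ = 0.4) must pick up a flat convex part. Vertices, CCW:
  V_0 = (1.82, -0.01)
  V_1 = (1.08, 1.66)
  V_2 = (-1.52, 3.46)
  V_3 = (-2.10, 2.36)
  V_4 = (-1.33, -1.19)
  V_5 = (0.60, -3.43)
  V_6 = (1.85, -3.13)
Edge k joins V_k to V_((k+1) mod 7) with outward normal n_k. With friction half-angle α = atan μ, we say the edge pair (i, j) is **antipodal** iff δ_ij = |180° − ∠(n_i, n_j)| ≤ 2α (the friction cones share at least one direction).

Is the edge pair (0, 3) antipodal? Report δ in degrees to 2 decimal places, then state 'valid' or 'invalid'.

α = atan 0.4 = 21.80°;  2α = 43.60°
edge 0: e_0 = (-0.74, +1.67);  n_0 = (+0.9143, +0.4051)
edge 3: e_3 = (+0.77, -3.55);  n_3 = (-0.9773, -0.2120)
∠(n_0, n_3) = 168.34°
δ = |180° − 168.34°| = 11.66°
11.66° ≤ 2α = 43.60°  →  valid

δ = 11.66°, valid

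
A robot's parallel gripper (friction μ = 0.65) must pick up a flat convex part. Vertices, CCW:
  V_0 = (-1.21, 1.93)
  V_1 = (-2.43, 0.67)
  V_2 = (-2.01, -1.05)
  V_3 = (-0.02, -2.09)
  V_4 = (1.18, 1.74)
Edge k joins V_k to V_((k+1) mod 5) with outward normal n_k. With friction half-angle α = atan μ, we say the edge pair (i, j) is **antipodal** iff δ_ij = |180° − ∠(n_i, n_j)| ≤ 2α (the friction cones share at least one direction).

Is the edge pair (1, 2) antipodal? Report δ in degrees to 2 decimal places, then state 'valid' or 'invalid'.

δ = 131.31°, invalid

α = atan 0.65 = 33.02°;  2α = 66.05°
edge 1: e_1 = (+0.42, -1.72);  n_1 = (-0.9715, -0.2372)
edge 2: e_2 = (+1.99, -1.04);  n_2 = (-0.4632, -0.8863)
∠(n_1, n_2) = 48.69°
δ = |180° − 48.69°| = 131.31°
131.31° > 2α = 66.05°  →  invalid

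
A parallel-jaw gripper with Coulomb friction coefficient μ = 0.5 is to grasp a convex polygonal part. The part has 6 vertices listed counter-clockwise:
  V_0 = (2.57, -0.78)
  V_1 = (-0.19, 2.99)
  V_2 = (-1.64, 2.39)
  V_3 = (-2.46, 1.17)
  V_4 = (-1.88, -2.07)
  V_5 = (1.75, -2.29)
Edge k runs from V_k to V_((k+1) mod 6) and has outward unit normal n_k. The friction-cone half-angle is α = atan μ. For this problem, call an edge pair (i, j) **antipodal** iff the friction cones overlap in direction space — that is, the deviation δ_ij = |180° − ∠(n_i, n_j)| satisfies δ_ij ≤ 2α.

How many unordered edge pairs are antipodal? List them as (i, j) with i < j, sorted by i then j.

α = atan 0.5 = 26.57°;  2α = 53.13°
n_0 = (+0.8069, +0.5907)
n_1 = (-0.3824, +0.9240)
n_2 = (-0.8300, +0.5578)
n_3 = (-0.9844, -0.1762)
n_4 = (-0.0605, -0.9982)
n_5 = (+0.8788, -0.4772)
  (0,1): δ = 103.73°  ·
  (0,2): δ = 70.11°  ·
  (0,3): δ = 26.06°  ✓
  (0,4): δ = 50.32°  ✓
  (0,5): δ = 115.29°  ·
  (1,2): δ = 146.39°  ·
  (1,3): δ = 102.33°  ·
  (1,4): δ = 25.95°  ✓
  (1,5): δ = 39.02°  ✓
  (2,3): δ = 135.94°  ·
  (2,4): δ = 59.56°  ·
  (2,5): δ = 5.40°  ✓
  (3,4): δ = 103.62°  ·
  (3,5): δ = 38.65°  ✓
  (4,5): δ = 115.04°  ·
antipodal pairs: 6

count = 6; pairs: (0,3), (0,4), (1,4), (1,5), (2,5), (3,5)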